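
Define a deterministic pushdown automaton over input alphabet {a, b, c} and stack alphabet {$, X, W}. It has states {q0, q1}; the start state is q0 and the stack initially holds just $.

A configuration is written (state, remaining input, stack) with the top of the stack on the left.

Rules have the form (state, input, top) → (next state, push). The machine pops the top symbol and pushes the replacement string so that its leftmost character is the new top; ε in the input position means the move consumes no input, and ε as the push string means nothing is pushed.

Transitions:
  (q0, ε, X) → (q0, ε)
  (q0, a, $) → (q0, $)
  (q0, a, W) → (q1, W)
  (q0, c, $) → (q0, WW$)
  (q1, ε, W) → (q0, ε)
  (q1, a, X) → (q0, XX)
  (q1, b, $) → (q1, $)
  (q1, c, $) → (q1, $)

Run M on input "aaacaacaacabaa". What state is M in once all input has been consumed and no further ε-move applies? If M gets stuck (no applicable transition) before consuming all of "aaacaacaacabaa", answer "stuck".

(q0, aaacaacaacabaa, $)
  read a, top $: go to q0, push $ → (q0, aacaacaacabaa, $)
  read a, top $: go to q0, push $ → (q0, acaacaacabaa, $)
  read a, top $: go to q0, push $ → (q0, caacaacabaa, $)
  read c, top $: go to q0, push WW$ → (q0, aacaacabaa, WW$)
  read a, top W: go to q1, push W → (q1, acaacabaa, WW$)
  ε-move, top W: go to q0, push ε → (q0, acaacabaa, W$)
  read a, top W: go to q1, push W → (q1, caacabaa, W$)
  ε-move, top W: go to q0, push ε → (q0, caacabaa, $)
  read c, top $: go to q0, push WW$ → (q0, aacabaa, WW$)
  read a, top W: go to q1, push W → (q1, acabaa, WW$)
  ε-move, top W: go to q0, push ε → (q0, acabaa, W$)
  read a, top W: go to q1, push W → (q1, cabaa, W$)
  ε-move, top W: go to q0, push ε → (q0, cabaa, $)
  read c, top $: go to q0, push WW$ → (q0, abaa, WW$)
  read a, top W: go to q1, push W → (q1, baa, WW$)
  ε-move, top W: go to q0, push ε → (q0, baa, W$)
No transition for (q0, b, top W); M blocks with input baa remaining.

stuck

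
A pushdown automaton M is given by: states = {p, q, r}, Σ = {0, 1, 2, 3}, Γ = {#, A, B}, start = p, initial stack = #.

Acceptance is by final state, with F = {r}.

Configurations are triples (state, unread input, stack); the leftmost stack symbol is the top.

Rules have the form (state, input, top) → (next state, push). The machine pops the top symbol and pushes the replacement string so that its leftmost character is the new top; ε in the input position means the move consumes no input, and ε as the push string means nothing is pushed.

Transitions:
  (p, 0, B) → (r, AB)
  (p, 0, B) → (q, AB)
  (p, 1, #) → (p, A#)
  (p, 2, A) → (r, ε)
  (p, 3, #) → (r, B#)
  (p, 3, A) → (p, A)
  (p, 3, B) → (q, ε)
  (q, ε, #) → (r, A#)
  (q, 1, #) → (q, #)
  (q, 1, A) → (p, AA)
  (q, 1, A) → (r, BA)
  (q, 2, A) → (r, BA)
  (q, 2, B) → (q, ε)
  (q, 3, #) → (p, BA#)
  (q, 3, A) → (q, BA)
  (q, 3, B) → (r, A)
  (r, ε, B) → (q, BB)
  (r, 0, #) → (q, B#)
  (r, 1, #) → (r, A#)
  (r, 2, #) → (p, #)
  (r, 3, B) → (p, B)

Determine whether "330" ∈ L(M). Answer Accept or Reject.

Accept

One accepting computation: (p, 330, #) ⊢ (r, 30, B#) ⊢ (p, 0, B#) ⊢ (r, ε, AB#)
All input consumed and state r ∈ F.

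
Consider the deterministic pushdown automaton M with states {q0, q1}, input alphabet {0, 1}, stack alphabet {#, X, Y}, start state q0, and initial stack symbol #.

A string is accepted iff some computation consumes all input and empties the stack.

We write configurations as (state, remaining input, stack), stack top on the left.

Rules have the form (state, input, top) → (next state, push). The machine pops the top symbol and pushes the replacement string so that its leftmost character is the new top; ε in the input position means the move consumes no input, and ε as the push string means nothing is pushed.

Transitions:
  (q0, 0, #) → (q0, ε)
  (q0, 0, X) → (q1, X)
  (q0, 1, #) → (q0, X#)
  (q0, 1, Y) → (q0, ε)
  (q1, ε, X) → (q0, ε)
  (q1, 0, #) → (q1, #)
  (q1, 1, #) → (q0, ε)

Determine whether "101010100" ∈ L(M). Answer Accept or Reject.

Accept

(q0, 101010100, #) ⊢ (q0, 01010100, X#) ⊢ (q1, 1010100, X#) ⊢ (q0, 1010100, #) ⊢ (q0, 010100, X#) ⊢ (q1, 10100, X#) ⊢ (q0, 10100, #) ⊢ (q0, 0100, X#) ⊢ (q1, 100, X#) ⊢ (q0, 100, #) ⊢ (q0, 00, X#) ⊢ (q1, 0, X#) ⊢ (q0, 0, #) ⊢ (q0, ε, ε)
All input consumed and the stack is empty.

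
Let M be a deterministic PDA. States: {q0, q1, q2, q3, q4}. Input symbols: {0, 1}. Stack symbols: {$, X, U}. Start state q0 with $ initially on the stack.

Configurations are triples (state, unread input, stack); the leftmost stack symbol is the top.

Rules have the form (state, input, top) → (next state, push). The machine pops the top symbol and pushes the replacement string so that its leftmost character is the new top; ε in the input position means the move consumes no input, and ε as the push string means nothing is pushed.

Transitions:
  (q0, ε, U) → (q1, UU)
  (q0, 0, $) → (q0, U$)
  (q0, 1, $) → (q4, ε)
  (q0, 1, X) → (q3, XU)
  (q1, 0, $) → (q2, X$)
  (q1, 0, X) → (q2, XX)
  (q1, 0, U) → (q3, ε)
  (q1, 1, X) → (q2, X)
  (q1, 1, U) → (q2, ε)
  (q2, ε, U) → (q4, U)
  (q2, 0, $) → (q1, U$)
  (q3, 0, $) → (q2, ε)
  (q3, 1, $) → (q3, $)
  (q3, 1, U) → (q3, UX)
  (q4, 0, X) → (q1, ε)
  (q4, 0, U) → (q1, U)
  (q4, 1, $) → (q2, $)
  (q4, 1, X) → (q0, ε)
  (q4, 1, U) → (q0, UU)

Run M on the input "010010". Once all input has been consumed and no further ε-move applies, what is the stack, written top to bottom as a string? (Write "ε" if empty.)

ε

(q0, 010010, $)
  read 0, top $: go to q0, push U$ → (q0, 10010, U$)
  ε-move, top U: go to q1, push UU → (q1, 10010, UU$)
  read 1, top U: go to q2, push ε → (q2, 0010, U$)
  ε-move, top U: go to q4, push U → (q4, 0010, U$)
  read 0, top U: go to q1, push U → (q1, 010, U$)
  read 0, top U: go to q3, push ε → (q3, 10, $)
  read 1, top $: go to q3, push $ → (q3, 0, $)
  read 0, top $: go to q2, push ε → (q2, ε, ε)
All input consumed in state q2 with stack ε.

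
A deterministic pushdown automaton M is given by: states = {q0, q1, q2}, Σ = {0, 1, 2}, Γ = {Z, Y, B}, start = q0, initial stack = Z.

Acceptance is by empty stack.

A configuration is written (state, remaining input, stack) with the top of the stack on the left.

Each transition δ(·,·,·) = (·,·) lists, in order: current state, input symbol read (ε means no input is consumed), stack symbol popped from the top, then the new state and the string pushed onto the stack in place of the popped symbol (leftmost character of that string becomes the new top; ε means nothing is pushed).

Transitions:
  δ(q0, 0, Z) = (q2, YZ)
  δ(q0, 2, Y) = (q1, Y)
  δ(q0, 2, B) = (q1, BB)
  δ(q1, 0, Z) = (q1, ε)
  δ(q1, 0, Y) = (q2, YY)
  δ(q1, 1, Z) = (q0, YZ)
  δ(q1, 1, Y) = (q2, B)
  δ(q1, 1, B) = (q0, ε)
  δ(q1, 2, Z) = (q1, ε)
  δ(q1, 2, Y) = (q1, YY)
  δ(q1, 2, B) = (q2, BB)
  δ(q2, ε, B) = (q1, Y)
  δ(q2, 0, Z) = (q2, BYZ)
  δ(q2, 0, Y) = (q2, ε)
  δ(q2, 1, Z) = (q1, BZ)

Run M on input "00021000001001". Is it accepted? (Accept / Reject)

Reject

(q0, 00021000001001, Z)
  read 0, top Z: go to q2, push YZ → (q2, 0021000001001, YZ)
  read 0, top Y: go to q2, push ε → (q2, 021000001001, Z)
  read 0, top Z: go to q2, push BYZ → (q2, 21000001001, BYZ)
  ε-move, top B: go to q1, push Y → (q1, 21000001001, YYZ)
  read 2, top Y: go to q1, push YY → (q1, 1000001001, YYYZ)
  read 1, top Y: go to q2, push B → (q2, 000001001, BYYZ)
  ε-move, top B: go to q1, push Y → (q1, 000001001, YYYZ)
  read 0, top Y: go to q2, push YY → (q2, 00001001, YYYYZ)
  read 0, top Y: go to q2, push ε → (q2, 0001001, YYYZ)
  read 0, top Y: go to q2, push ε → (q2, 001001, YYZ)
  read 0, top Y: go to q2, push ε → (q2, 01001, YZ)
  read 0, top Y: go to q2, push ε → (q2, 1001, Z)
  read 1, top Z: go to q1, push BZ → (q1, 001, BZ)
No transition applies at (q1, 001, BZ); input not fully consumed.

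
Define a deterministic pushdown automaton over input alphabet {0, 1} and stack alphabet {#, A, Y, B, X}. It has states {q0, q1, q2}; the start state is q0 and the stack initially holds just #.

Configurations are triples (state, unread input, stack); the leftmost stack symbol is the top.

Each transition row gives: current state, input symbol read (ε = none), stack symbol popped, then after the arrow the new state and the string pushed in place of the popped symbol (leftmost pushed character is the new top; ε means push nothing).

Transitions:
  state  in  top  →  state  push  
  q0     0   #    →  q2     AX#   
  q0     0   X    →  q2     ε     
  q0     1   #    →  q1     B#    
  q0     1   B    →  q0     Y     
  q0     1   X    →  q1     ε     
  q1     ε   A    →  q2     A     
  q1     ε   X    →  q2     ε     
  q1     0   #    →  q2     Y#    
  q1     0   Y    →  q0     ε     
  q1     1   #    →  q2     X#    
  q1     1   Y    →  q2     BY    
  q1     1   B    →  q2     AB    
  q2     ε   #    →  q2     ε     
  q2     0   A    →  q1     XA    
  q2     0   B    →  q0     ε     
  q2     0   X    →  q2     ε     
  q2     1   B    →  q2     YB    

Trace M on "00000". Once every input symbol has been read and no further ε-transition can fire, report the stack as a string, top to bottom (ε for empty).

AX#

(q0, 00000, #)
  read 0, top #: go to q2, push AX# → (q2, 0000, AX#)
  read 0, top A: go to q1, push XA → (q1, 000, XAX#)
  ε-move, top X: go to q2, push ε → (q2, 000, AX#)
  read 0, top A: go to q1, push XA → (q1, 00, XAX#)
  ε-move, top X: go to q2, push ε → (q2, 00, AX#)
  read 0, top A: go to q1, push XA → (q1, 0, XAX#)
  ε-move, top X: go to q2, push ε → (q2, 0, AX#)
  read 0, top A: go to q1, push XA → (q1, ε, XAX#)
  ε-move, top X: go to q2, push ε → (q2, ε, AX#)
All input consumed in state q2 with stack AX#.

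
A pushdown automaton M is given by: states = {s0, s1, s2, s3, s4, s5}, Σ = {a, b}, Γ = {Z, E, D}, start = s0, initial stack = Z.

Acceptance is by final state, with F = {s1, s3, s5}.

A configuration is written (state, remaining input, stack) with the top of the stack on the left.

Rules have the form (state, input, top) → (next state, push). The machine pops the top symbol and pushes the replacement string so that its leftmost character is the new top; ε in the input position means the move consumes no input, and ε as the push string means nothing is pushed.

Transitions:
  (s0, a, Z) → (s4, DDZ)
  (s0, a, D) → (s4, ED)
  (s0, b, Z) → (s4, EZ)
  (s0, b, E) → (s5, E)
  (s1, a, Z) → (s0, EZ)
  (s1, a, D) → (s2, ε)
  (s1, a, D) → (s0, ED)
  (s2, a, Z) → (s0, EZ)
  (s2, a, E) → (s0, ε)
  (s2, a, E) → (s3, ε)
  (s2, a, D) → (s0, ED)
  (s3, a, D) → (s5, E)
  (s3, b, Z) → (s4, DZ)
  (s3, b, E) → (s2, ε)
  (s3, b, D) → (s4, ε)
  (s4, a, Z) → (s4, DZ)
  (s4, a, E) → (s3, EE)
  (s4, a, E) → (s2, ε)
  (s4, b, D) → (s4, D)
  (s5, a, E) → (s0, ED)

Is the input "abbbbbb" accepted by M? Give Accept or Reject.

No computation consumes all input and reaches a final state.

Reject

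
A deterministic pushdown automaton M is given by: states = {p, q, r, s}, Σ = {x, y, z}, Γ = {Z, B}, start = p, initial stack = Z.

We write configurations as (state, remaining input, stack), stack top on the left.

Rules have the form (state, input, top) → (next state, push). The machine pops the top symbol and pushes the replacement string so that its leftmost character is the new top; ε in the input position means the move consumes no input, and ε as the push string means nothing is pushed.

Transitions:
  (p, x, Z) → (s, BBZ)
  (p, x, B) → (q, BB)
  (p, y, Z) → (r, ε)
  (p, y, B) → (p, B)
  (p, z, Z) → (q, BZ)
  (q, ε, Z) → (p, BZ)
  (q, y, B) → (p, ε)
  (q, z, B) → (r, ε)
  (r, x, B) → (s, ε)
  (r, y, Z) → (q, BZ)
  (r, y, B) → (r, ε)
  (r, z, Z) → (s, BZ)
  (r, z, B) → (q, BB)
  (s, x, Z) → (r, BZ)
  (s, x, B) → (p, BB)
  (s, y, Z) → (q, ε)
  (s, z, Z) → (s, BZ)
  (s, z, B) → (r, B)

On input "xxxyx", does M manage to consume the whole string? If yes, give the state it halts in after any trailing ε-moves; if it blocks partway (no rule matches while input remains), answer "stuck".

(p, xxxyx, Z)
  read x, top Z: go to s, push BBZ → (s, xxyx, BBZ)
  read x, top B: go to p, push BB → (p, xyx, BBBZ)
  read x, top B: go to q, push BB → (q, yx, BBBBZ)
  read y, top B: go to p, push ε → (p, x, BBBZ)
  read x, top B: go to q, push BB → (q, ε, BBBBZ)
All input consumed; M is in state q.

q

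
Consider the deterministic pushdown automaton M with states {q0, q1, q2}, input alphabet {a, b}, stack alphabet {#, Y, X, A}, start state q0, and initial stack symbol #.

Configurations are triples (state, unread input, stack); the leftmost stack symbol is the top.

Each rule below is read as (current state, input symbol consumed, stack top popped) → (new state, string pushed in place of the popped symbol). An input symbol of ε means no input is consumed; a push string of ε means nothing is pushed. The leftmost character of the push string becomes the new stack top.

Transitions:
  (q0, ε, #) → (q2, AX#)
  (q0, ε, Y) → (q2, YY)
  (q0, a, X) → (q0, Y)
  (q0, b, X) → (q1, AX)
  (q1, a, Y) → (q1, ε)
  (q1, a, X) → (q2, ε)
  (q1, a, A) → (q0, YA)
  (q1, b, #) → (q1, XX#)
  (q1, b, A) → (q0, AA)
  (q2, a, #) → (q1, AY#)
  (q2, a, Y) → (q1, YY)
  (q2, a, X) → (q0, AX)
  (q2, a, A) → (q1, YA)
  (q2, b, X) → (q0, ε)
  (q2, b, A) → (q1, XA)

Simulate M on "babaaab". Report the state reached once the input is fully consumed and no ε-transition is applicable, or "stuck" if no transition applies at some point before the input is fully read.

q0

(q0, babaaab, #)
  ε-move, top #: go to q2, push AX# → (q2, babaaab, AX#)
  read b, top A: go to q1, push XA → (q1, abaaab, XAX#)
  read a, top X: go to q2, push ε → (q2, baaab, AX#)
  read b, top A: go to q1, push XA → (q1, aaab, XAX#)
  read a, top X: go to q2, push ε → (q2, aab, AX#)
  read a, top A: go to q1, push YA → (q1, ab, YAX#)
  read a, top Y: go to q1, push ε → (q1, b, AX#)
  read b, top A: go to q0, push AA → (q0, ε, AAX#)
All input consumed; M is in state q0.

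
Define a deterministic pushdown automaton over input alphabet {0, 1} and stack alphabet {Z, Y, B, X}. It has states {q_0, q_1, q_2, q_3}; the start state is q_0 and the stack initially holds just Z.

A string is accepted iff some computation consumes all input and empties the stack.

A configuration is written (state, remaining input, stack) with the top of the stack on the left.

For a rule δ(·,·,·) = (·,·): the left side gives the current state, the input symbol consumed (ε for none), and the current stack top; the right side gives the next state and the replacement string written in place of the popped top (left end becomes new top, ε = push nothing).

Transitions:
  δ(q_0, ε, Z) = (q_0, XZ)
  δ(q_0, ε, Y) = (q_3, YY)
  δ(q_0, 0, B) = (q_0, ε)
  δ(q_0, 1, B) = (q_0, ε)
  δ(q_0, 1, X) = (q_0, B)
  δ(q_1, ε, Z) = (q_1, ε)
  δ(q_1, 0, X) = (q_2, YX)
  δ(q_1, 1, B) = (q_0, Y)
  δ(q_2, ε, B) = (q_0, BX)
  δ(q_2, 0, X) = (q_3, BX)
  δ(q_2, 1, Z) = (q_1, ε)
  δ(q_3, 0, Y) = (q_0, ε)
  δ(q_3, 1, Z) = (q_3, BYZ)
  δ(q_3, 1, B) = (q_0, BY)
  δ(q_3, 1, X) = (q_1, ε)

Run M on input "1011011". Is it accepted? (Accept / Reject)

Reject

(q_0, 1011011, Z)
  ε-move, top Z: go to q_0, push XZ → (q_0, 1011011, XZ)
  read 1, top X: go to q_0, push B → (q_0, 011011, BZ)
  read 0, top B: go to q_0, push ε → (q_0, 11011, Z)
  ε-move, top Z: go to q_0, push XZ → (q_0, 11011, XZ)
  read 1, top X: go to q_0, push B → (q_0, 1011, BZ)
  read 1, top B: go to q_0, push ε → (q_0, 011, Z)
  ε-move, top Z: go to q_0, push XZ → (q_0, 011, XZ)
No transition applies at (q_0, 011, XZ); input not fully consumed.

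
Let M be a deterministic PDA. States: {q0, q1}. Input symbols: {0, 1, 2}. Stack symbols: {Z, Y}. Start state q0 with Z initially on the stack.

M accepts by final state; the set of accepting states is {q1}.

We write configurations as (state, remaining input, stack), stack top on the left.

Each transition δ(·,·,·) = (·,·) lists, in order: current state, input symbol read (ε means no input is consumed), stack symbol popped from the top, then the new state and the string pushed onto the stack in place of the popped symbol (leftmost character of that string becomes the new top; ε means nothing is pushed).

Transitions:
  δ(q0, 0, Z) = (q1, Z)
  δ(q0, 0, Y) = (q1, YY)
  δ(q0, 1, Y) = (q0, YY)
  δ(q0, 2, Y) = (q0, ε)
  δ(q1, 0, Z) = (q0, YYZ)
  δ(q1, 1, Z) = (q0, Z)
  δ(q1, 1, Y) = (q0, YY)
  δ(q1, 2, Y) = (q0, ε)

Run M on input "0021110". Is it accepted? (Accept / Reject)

(q0, 0021110, Z) ⊢ (q1, 021110, Z) ⊢ (q0, 21110, YYZ) ⊢ (q0, 1110, YZ) ⊢ (q0, 110, YYZ) ⊢ (q0, 10, YYYZ) ⊢ (q0, 0, YYYYZ) ⊢ (q1, ε, YYYYYZ)
All input consumed; state q1 ∈ F.

Accept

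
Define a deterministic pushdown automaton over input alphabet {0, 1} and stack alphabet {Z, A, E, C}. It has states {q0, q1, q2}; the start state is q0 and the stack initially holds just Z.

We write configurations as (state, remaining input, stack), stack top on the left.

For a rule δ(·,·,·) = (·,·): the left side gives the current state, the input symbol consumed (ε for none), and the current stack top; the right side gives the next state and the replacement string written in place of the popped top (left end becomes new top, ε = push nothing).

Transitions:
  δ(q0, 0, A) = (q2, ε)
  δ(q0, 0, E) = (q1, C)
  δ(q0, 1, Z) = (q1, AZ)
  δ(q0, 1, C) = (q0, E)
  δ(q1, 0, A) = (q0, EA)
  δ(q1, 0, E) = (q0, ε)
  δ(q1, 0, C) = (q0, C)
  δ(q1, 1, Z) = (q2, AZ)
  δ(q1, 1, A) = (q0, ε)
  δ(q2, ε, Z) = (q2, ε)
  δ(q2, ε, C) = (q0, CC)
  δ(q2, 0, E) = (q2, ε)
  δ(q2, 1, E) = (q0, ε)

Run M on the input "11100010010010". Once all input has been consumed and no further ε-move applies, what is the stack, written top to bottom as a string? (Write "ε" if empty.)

(q0, 11100010010010, Z) ⊢ (q1, 1100010010010, AZ) ⊢ (q0, 100010010010, Z) ⊢ (q1, 00010010010, AZ) ⊢ (q0, 0010010010, EAZ) ⊢ (q1, 010010010, CAZ) ⊢ (q0, 10010010, CAZ) ⊢ (q0, 0010010, EAZ) ⊢ (q1, 010010, CAZ) ⊢ (q0, 10010, CAZ) ⊢ (q0, 0010, EAZ) ⊢ (q1, 010, CAZ) ⊢ (q0, 10, CAZ) ⊢ (q0, 0, EAZ) ⊢ (q1, ε, CAZ)
All input consumed in state q1 with stack CAZ.

CAZ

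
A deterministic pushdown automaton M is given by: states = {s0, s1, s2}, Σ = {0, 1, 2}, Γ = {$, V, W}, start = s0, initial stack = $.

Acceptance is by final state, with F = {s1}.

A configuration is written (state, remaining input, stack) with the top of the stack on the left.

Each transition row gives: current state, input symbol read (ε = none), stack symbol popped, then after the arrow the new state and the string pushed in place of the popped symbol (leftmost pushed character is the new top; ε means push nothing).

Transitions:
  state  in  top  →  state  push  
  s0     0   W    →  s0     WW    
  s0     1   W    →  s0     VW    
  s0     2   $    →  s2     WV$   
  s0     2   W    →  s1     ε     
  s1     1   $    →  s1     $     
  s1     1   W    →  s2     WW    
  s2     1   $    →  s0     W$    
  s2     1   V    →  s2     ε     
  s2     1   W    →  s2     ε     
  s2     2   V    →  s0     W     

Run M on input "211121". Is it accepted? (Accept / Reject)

Accept

(s0, 211121, $)
  read 2, top $: go to s2, push WV$ → (s2, 11121, WV$)
  read 1, top W: go to s2, push ε → (s2, 1121, V$)
  read 1, top V: go to s2, push ε → (s2, 121, $)
  read 1, top $: go to s0, push W$ → (s0, 21, W$)
  read 2, top W: go to s1, push ε → (s1, 1, $)
  read 1, top $: go to s1, push $ → (s1, ε, $)
All input consumed; state s1 ∈ F.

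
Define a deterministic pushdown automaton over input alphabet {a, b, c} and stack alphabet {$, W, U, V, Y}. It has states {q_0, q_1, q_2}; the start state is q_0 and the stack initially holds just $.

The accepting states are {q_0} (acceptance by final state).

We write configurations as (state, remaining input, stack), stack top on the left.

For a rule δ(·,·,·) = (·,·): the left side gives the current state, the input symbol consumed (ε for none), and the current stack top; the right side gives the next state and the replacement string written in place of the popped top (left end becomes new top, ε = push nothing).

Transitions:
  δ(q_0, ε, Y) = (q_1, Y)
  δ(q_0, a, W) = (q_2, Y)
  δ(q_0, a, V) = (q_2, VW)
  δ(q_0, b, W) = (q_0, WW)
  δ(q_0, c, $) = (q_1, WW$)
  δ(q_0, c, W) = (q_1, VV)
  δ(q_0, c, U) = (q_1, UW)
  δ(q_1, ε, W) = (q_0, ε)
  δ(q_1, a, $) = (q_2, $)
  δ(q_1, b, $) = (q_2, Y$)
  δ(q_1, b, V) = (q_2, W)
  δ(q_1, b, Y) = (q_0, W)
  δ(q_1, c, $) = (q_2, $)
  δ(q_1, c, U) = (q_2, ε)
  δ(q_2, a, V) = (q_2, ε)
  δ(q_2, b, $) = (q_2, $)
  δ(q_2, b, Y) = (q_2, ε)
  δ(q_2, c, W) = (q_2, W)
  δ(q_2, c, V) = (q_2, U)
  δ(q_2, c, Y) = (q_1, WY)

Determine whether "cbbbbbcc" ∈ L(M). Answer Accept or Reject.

(q_0, cbbbbbcc, $)
  read c, top $: go to q_1, push WW$ → (q_1, bbbbbcc, WW$)
  ε-move, top W: go to q_0, push ε → (q_0, bbbbbcc, W$)
  read b, top W: go to q_0, push WW → (q_0, bbbbcc, WW$)
  read b, top W: go to q_0, push WW → (q_0, bbbcc, WWW$)
  read b, top W: go to q_0, push WW → (q_0, bbcc, WWWW$)
  read b, top W: go to q_0, push WW → (q_0, bcc, WWWWW$)
  read b, top W: go to q_0, push WW → (q_0, cc, WWWWWW$)
  read c, top W: go to q_1, push VV → (q_1, c, VVWWWWW$)
No transition applies at (q_1, c, VVWWWWW$); input not fully consumed.

Reject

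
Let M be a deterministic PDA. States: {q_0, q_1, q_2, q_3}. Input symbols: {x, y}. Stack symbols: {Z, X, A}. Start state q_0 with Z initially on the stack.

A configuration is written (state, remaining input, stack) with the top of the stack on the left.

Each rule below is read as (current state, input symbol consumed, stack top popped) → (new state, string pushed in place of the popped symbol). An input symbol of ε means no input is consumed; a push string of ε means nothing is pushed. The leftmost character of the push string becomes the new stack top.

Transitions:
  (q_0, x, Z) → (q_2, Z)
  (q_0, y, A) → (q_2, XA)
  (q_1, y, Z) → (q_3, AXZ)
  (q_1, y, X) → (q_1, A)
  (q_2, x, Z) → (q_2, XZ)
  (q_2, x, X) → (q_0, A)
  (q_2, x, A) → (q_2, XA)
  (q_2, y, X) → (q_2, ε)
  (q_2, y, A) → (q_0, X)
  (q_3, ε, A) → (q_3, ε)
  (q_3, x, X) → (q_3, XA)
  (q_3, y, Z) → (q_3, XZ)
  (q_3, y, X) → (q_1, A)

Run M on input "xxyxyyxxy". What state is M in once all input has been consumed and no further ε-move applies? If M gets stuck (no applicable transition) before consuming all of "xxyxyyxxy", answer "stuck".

(q_0, xxyxyyxxy, Z) ⊢ (q_2, xyxyyxxy, Z) ⊢ (q_2, yxyyxxy, XZ) ⊢ (q_2, xyyxxy, Z) ⊢ (q_2, yyxxy, XZ) ⊢ (q_2, yxxy, Z)
No transition for (q_2, y, top Z); M blocks with input yxxy remaining.

stuck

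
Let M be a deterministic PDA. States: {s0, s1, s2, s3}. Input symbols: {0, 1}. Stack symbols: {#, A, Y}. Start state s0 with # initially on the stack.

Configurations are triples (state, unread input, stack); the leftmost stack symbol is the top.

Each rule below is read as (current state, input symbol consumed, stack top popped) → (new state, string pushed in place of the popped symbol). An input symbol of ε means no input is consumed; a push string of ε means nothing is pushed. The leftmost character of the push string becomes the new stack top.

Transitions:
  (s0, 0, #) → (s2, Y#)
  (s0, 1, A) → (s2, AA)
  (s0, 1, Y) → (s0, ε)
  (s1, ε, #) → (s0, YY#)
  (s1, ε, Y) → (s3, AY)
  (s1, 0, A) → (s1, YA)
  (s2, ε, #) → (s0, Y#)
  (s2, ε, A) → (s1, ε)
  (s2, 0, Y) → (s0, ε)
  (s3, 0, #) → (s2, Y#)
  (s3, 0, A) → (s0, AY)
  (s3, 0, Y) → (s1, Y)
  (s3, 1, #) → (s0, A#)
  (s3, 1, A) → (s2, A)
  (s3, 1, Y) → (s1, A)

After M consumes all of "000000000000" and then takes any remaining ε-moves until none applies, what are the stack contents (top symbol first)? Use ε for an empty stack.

#

(s0, 000000000000, #)
  read 0, top #: go to s2, push Y# → (s2, 00000000000, Y#)
  read 0, top Y: go to s0, push ε → (s0, 0000000000, #)
  read 0, top #: go to s2, push Y# → (s2, 000000000, Y#)
  read 0, top Y: go to s0, push ε → (s0, 00000000, #)
  read 0, top #: go to s2, push Y# → (s2, 0000000, Y#)
  read 0, top Y: go to s0, push ε → (s0, 000000, #)
  read 0, top #: go to s2, push Y# → (s2, 00000, Y#)
  read 0, top Y: go to s0, push ε → (s0, 0000, #)
  read 0, top #: go to s2, push Y# → (s2, 000, Y#)
  read 0, top Y: go to s0, push ε → (s0, 00, #)
  read 0, top #: go to s2, push Y# → (s2, 0, Y#)
  read 0, top Y: go to s0, push ε → (s0, ε, #)
All input consumed in state s0 with stack #.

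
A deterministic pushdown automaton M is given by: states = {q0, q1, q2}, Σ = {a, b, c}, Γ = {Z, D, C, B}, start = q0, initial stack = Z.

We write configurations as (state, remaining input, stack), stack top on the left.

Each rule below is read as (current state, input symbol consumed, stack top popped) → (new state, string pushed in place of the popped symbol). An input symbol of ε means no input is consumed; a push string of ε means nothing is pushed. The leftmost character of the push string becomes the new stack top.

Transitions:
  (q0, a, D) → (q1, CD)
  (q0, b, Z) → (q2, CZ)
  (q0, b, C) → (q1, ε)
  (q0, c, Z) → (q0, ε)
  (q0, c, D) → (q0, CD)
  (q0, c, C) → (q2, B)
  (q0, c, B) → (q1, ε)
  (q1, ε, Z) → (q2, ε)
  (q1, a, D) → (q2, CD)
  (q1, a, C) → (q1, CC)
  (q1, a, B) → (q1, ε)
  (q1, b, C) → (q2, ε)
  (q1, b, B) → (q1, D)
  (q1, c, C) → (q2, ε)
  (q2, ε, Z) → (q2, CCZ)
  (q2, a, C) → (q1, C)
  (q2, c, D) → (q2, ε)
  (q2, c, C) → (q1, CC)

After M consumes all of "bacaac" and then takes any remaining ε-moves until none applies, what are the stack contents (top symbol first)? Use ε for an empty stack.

CCZ

(q0, bacaac, Z) ⊢ (q2, acaac, CZ) ⊢ (q1, caac, CZ) ⊢ (q2, aac, Z) ⊢ (q2, aac, CCZ) ⊢ (q1, ac, CCZ) ⊢ (q1, c, CCCZ) ⊢ (q2, ε, CCZ)
All input consumed in state q2 with stack CCZ.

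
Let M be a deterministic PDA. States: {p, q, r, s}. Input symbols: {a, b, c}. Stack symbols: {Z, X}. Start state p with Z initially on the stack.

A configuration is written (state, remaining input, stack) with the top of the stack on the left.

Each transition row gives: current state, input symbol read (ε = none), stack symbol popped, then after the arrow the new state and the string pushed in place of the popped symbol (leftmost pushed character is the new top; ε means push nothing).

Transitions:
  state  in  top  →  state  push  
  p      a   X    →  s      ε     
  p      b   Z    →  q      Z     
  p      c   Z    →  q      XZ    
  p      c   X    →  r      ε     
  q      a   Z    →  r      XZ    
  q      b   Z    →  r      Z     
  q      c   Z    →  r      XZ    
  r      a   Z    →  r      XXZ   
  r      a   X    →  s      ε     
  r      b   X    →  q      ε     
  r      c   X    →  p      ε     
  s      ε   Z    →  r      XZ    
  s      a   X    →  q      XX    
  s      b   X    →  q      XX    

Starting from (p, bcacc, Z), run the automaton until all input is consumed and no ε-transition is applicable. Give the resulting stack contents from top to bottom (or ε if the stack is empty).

XZ

(p, bcacc, Z)
  read b, top Z: go to q, push Z → (q, cacc, Z)
  read c, top Z: go to r, push XZ → (r, acc, XZ)
  read a, top X: go to s, push ε → (s, cc, Z)
  ε-move, top Z: go to r, push XZ → (r, cc, XZ)
  read c, top X: go to p, push ε → (p, c, Z)
  read c, top Z: go to q, push XZ → (q, ε, XZ)
All input consumed in state q with stack XZ.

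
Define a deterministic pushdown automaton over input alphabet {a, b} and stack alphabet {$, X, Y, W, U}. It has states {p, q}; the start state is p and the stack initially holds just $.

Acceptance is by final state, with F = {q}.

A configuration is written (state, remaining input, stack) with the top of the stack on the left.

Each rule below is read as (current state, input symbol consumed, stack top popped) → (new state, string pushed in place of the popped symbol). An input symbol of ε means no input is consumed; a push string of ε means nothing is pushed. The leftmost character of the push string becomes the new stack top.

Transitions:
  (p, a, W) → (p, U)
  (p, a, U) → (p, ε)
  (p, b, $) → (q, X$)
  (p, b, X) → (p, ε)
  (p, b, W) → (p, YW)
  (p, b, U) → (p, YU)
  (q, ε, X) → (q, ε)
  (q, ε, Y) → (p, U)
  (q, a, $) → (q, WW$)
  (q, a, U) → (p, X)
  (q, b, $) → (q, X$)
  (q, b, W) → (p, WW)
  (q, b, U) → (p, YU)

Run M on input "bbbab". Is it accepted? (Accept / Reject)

(p, bbbab, $)
  read b, top $: go to q, push X$ → (q, bbab, X$)
  ε-move, top X: go to q, push ε → (q, bbab, $)
  read b, top $: go to q, push X$ → (q, bab, X$)
  ε-move, top X: go to q, push ε → (q, bab, $)
  read b, top $: go to q, push X$ → (q, ab, X$)
  ε-move, top X: go to q, push ε → (q, ab, $)
  read a, top $: go to q, push WW$ → (q, b, WW$)
  read b, top W: go to p, push WW → (p, ε, WWW$)
All input consumed; state p ∉ F and no further ε-move applies.

Reject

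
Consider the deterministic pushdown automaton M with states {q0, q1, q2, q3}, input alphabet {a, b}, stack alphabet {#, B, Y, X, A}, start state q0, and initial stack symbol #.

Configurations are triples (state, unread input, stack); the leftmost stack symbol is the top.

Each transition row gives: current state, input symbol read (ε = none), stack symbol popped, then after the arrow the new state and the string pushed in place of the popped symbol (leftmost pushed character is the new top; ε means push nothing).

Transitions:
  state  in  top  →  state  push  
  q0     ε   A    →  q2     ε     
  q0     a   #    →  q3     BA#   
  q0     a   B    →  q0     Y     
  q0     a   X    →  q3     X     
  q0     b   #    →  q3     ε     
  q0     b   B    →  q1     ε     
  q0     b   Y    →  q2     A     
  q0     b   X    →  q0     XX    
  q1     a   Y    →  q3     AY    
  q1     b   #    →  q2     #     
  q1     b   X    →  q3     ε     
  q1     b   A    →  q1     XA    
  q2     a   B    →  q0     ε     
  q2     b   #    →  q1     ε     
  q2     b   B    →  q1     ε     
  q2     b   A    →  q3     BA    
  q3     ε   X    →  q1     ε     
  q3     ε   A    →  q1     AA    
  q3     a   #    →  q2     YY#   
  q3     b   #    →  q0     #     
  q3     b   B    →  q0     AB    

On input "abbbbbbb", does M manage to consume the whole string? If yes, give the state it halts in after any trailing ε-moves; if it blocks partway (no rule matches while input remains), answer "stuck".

(q0, abbbbbbb, #)
  read a, top #: go to q3, push BA# → (q3, bbbbbbb, BA#)
  read b, top B: go to q0, push AB → (q0, bbbbbb, ABA#)
  ε-move, top A: go to q2, push ε → (q2, bbbbbb, BA#)
  read b, top B: go to q1, push ε → (q1, bbbbb, A#)
  read b, top A: go to q1, push XA → (q1, bbbb, XA#)
  read b, top X: go to q3, push ε → (q3, bbb, A#)
  ε-move, top A: go to q1, push AA → (q1, bbb, AA#)
  read b, top A: go to q1, push XA → (q1, bb, XAA#)
  read b, top X: go to q3, push ε → (q3, b, AA#)
  ε-move, top A: go to q1, push AA → (q1, b, AAA#)
  read b, top A: go to q1, push XA → (q1, ε, XAAA#)
All input consumed; M is in state q1.

q1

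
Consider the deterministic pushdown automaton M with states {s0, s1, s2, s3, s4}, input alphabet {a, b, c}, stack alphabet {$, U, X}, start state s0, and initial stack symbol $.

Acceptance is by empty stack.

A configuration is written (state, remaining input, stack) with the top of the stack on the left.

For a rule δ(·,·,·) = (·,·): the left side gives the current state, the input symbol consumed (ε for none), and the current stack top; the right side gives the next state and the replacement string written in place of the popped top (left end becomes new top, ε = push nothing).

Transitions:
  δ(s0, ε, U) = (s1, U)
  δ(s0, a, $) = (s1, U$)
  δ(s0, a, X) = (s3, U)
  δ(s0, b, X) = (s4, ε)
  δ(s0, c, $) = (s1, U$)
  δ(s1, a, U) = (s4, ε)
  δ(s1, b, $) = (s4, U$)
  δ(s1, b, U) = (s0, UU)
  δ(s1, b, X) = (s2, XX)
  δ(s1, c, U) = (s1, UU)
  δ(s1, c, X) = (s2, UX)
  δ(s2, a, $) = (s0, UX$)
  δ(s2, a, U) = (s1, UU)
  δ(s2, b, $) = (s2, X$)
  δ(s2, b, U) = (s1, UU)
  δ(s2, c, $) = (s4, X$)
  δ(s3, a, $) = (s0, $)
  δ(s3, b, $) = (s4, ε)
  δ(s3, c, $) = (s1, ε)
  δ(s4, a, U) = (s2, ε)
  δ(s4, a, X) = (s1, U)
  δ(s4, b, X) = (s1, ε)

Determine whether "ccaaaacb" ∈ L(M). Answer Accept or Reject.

Reject

(s0, ccaaaacb, $) ⊢ (s1, caaaacb, U$) ⊢ (s1, aaaacb, UU$) ⊢ (s4, aaacb, U$) ⊢ (s2, aacb, $) ⊢ (s0, acb, UX$) ⊢ (s1, acb, UX$) ⊢ (s4, cb, X$)
No transition applies at (s4, cb, X$); input not fully consumed.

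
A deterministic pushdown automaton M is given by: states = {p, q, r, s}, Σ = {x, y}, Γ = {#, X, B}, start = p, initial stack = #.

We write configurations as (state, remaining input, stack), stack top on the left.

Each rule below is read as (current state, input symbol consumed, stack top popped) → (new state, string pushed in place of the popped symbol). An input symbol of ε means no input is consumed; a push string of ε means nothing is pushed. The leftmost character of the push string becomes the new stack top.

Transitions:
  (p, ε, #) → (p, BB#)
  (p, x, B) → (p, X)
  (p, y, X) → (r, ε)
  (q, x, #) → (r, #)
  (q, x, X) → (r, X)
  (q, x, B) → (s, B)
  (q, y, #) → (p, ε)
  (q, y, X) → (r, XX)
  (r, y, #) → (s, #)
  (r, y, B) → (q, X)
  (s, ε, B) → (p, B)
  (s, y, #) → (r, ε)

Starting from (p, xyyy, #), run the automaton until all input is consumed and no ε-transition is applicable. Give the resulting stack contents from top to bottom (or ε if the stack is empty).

(p, xyyy, #)
  ε-move, top #: go to p, push BB# → (p, xyyy, BB#)
  read x, top B: go to p, push X → (p, yyy, XB#)
  read y, top X: go to r, push ε → (r, yy, B#)
  read y, top B: go to q, push X → (q, y, X#)
  read y, top X: go to r, push XX → (r, ε, XX#)
All input consumed in state r with stack XX#.

XX#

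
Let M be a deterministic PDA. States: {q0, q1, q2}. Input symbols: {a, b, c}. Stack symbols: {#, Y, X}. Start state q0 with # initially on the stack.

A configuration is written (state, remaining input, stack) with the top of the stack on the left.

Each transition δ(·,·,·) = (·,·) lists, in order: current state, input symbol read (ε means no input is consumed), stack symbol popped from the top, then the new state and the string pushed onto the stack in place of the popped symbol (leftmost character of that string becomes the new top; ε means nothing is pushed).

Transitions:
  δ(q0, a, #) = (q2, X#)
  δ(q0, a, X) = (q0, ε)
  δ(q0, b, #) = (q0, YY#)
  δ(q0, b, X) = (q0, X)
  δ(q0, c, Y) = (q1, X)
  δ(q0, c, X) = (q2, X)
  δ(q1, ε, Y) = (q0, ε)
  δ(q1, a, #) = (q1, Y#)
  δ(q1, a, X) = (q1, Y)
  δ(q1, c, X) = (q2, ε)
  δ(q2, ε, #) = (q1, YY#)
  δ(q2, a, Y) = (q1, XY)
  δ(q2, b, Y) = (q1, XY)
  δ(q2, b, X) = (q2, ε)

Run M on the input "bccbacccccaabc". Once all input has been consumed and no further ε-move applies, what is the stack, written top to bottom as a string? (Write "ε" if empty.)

X#

(q0, bccbacccccaabc, #) ⊢ (q0, ccbacccccaabc, YY#) ⊢ (q1, cbacccccaabc, XY#) ⊢ (q2, bacccccaabc, Y#) ⊢ (q1, acccccaabc, XY#) ⊢ (q1, cccccaabc, YY#) ⊢ (q0, cccccaabc, Y#) ⊢ (q1, ccccaabc, X#) ⊢ (q2, cccaabc, #) ⊢ (q1, cccaabc, YY#) ⊢ (q0, cccaabc, Y#) ⊢ (q1, ccaabc, X#) ⊢ (q2, caabc, #) ⊢ (q1, caabc, YY#) ⊢ (q0, caabc, Y#) ⊢ (q1, aabc, X#) ⊢ (q1, abc, Y#) ⊢ (q0, abc, #) ⊢ (q2, bc, X#) ⊢ (q2, c, #) ⊢ (q1, c, YY#) ⊢ (q0, c, Y#) ⊢ (q1, ε, X#)
All input consumed in state q1 with stack X#.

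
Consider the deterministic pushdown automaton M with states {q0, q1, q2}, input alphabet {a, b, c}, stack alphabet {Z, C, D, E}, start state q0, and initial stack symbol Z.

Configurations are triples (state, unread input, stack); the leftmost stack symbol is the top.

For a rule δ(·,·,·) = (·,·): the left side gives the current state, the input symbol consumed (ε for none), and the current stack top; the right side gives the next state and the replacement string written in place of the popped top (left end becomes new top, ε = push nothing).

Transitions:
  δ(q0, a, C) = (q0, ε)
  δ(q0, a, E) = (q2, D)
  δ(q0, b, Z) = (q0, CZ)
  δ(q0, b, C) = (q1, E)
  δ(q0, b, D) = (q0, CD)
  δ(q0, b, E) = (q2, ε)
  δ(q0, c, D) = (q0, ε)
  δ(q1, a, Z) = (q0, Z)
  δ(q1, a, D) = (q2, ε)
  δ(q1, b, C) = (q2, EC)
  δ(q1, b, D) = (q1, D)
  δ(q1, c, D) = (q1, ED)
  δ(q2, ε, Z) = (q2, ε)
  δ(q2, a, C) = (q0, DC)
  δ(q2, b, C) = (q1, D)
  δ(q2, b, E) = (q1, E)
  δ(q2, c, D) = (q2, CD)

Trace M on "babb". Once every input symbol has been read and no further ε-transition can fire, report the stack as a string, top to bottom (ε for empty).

EZ

(q0, babb, Z)
  read b, top Z: go to q0, push CZ → (q0, abb, CZ)
  read a, top C: go to q0, push ε → (q0, bb, Z)
  read b, top Z: go to q0, push CZ → (q0, b, CZ)
  read b, top C: go to q1, push E → (q1, ε, EZ)
All input consumed in state q1 with stack EZ.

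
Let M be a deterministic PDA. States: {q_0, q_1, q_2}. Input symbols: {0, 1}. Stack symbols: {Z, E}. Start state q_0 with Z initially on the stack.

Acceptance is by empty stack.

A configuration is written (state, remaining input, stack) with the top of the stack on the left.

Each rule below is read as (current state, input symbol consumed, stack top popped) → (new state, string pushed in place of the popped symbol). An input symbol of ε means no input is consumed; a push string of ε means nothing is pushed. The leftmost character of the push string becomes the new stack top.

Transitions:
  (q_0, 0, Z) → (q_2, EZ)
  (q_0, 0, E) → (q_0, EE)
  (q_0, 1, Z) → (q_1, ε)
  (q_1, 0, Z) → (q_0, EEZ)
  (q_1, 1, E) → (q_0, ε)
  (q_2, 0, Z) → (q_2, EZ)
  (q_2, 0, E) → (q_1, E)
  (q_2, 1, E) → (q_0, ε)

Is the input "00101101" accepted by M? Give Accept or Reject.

(q_0, 00101101, Z) ⊢ (q_2, 0101101, EZ) ⊢ (q_1, 101101, EZ) ⊢ (q_0, 01101, Z) ⊢ (q_2, 1101, EZ) ⊢ (q_0, 101, Z) ⊢ (q_1, 01, ε)
No transition applies at (q_1, 01, ε); input not fully consumed.

Reject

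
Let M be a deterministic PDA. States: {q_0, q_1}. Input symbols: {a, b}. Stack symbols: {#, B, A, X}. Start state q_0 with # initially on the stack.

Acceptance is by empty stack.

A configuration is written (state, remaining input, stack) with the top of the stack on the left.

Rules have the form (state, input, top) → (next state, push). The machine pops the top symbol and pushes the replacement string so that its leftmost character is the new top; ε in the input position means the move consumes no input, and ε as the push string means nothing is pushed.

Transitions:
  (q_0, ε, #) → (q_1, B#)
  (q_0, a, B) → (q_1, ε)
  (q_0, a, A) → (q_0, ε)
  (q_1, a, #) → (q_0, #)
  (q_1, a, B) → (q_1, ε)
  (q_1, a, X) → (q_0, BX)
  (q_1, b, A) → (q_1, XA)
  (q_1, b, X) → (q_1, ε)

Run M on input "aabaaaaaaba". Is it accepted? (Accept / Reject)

Reject

(q_0, aabaaaaaaba, #) ⊢ (q_1, aabaaaaaaba, B#) ⊢ (q_1, abaaaaaaba, #) ⊢ (q_0, baaaaaaba, #) ⊢ (q_1, baaaaaaba, B#)
No transition applies at (q_1, baaaaaaba, B#); input not fully consumed.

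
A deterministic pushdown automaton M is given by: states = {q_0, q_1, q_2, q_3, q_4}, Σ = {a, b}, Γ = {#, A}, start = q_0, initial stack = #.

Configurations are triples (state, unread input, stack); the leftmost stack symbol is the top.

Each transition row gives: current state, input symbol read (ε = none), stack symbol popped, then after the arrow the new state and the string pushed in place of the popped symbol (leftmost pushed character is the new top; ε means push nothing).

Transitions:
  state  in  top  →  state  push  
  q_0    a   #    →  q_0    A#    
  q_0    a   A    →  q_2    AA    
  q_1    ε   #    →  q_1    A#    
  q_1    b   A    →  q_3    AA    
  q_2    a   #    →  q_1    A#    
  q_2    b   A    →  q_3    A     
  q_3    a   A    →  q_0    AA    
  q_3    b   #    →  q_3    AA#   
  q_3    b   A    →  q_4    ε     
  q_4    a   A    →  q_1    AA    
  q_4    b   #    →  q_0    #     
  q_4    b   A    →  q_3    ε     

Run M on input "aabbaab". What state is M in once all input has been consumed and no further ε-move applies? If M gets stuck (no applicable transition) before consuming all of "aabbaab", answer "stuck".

(q_0, aabbaab, #) ⊢ (q_0, abbaab, A#) ⊢ (q_2, bbaab, AA#) ⊢ (q_3, baab, AA#) ⊢ (q_4, aab, A#) ⊢ (q_1, ab, AA#)
No transition for (q_1, a, top A); M blocks with input ab remaining.

stuck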